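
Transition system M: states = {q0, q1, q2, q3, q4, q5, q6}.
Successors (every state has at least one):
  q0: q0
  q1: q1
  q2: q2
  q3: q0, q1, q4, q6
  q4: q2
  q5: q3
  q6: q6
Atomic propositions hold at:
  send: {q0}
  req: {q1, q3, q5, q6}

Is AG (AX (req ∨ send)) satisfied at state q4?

No

Sat(req ∨ send) = {q0, q1, q3, q5, q6}
Sat(AX (req ∨ send)) = {s : every successor in {q0, q1, q3, q5, q6}} = {q0, q1, q5, q6}
AG (AX (req ∨ send)): greatest fixpoint, start Z0 = {q0, q1, q5, q6}, keep only states in Sat with every successor in Z. Z1 = {q0, q1, q6}; fixed.
Sat(AG (AX (req ∨ send))) = {q0, q1, q6}
q4 ∉ Sat(AG (AX (req ∨ send))) = {q0, q1, q6}, so the formula does not hold at q4.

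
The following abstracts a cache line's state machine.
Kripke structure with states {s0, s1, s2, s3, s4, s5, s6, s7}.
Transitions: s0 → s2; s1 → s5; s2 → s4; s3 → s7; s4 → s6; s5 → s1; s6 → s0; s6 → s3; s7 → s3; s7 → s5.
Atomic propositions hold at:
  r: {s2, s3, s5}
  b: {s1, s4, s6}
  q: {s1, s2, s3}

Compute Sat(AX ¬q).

Sat(¬q) = {s0, s4, s5, s6, s7}
Sat(AX ¬q) = {s : every successor in {s0, s4, s5, s6, s7}} = {s1, s2, s3, s4}

{s1, s2, s3, s4}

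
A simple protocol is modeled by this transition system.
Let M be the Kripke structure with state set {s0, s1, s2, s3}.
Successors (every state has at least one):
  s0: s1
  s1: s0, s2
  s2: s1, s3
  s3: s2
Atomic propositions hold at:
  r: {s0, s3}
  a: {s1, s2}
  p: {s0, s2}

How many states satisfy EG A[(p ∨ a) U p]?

3

Sat(p ∨ a) = {s0, s1, s2}
A[(p ∨ a) U p]: least fixpoint, start Z0 = Sat(p) = {s0, s2}, add states in Sat(p ∨ a) with every successor in Z. Z1 = {s0, s1, s2}; fixed.
Sat(A[(p ∨ a) U p]) = {s0, s1, s2}
EG A[(p ∨ a) U p]: greatest fixpoint, start Z0 = {s0, s1, s2}, keep only states in Sat with some successor in Z. Already a fixed point.
Sat(EG A[(p ∨ a) U p]) = {s0, s1, s2}
|Sat(EG A[(p ∨ a) U p])| = |{s0, s1, s2}| = 3.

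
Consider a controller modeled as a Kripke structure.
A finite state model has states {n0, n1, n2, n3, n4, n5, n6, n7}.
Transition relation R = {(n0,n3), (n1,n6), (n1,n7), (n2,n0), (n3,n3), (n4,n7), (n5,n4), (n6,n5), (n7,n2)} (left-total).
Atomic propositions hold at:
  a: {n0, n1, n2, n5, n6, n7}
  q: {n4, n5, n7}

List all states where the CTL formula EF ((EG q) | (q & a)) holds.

EG q: greatest fixpoint, start Z0 = {n4, n5, n7}, keep only states in Sat with some successor in Z. Z1 = {n4, n5}; Z2 = {n5}; Z3 = ∅; fixed.
Sat(EG q) = ∅
Sat(q & a) = {n5, n7}
Sat((EG q) | (q & a)) = {n5, n7}
EF ((EG q) | (q & a)): least fixpoint, start Z0 = {n5, n7}, add states with some successor in Z. Z1 = {n1, n4, n5, n6, n7}; fixed.
Sat(EF ((EG q) | (q & a))) = {n1, n4, n5, n6, n7}

{n1, n4, n5, n6, n7}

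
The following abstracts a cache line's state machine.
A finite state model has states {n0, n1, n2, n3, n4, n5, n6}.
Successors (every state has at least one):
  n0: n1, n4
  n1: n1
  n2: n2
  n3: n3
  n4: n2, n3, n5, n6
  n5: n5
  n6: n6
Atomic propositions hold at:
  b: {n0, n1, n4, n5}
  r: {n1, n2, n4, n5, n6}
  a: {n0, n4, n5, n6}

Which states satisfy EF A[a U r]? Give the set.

{n0, n1, n2, n4, n5, n6}

A[a U r]: least fixpoint, start Z0 = Sat(r) = {n1, n2, n4, n5, n6}, add states in Sat(a) with every successor in Z. Z1 = {n0, n1, n2, n4, n5, n6}; fixed.
Sat(A[a U r]) = {n0, n1, n2, n4, n5, n6}
EF A[a U r]: least fixpoint, start Z0 = {n0, n1, n2, n4, n5, n6}, add states with some successor in Z. Already a fixed point.
Sat(EF A[a U r]) = {n0, n1, n2, n4, n5, n6}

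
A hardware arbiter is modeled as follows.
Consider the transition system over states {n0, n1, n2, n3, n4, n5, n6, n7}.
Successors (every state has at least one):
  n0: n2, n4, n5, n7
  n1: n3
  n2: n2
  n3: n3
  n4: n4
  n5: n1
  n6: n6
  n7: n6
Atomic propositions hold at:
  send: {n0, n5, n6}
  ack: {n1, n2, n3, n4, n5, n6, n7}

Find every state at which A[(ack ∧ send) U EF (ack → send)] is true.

{n0, n5, n6, n7}

Sat(ack ∧ send) = {n5, n6}
Sat(ack → send) = {n0, n5, n6}
EF (ack → send): least fixpoint, start Z0 = {n0, n5, n6}, add states with some successor in Z. Z1 = {n0, n5, n6, n7}; fixed.
Sat(EF (ack → send)) = {n0, n5, n6, n7}
A[(ack ∧ send) U EF (ack → send)]: least fixpoint, start Z0 = Sat(EF (ack → send)) = {n0, n5, n6, n7}, add states in Sat(ack ∧ send) with every successor in Z. Already a fixed point.
Sat(A[(ack ∧ send) U EF (ack → send)]) = {n0, n5, n6, n7}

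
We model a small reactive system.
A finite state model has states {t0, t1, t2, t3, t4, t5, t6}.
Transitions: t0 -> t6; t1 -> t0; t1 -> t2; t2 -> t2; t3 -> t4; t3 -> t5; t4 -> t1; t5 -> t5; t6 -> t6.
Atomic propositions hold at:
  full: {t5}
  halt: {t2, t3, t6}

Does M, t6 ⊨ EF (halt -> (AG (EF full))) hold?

No

EF full: least fixpoint, start Z0 = {t5}, add states with some successor in Z. Z1 = {t3, t5}; fixed.
Sat(EF full) = {t3, t5}
AG (EF full): greatest fixpoint, start Z0 = {t3, t5}, keep only states in Sat with every successor in Z. Z1 = {t5}; fixed.
Sat(AG (EF full)) = {t5}
Sat(halt -> (AG (EF full))) = {t0, t1, t4, t5}
EF (halt -> (AG (EF full))): least fixpoint, start Z0 = {t0, t1, t4, t5}, add states with some successor in Z. Z1 = {t0, t1, t3, t4, t5}; fixed.
Sat(EF (halt -> (AG (EF full)))) = {t0, t1, t3, t4, t5}
t6 ∉ Sat(EF (halt -> (AG (EF full)))) = {t0, t1, t3, t4, t5}, so the formula does not hold at t6.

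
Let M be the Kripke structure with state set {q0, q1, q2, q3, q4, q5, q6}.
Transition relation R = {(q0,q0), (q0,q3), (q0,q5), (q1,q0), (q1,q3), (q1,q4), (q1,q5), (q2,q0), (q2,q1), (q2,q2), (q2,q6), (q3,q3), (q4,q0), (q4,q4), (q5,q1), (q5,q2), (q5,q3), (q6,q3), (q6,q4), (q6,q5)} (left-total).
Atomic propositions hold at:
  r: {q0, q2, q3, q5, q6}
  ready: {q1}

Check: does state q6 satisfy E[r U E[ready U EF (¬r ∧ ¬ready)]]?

Yes

Sat(¬r) = {q1, q4}
Sat(¬ready) = {q0, q2, q3, q4, q5, q6}
Sat(¬r ∧ ¬ready) = {q4}
EF (¬r ∧ ¬ready): least fixpoint, start Z0 = {q4}, add states with some successor in Z. Z1 = {q1, q4, q6}; Z2 = {q1, q2, q4, q5, q6}; Z3 = {q0, q1, q2, q4, q5, q6}; fixed.
Sat(EF (¬r ∧ ¬ready)) = {q0, q1, q2, q4, q5, q6}
E[ready U EF (¬r ∧ ¬ready)]: least fixpoint, start Z0 = Sat(EF (¬r ∧ ¬ready)) = {q0, q1, q2, q4, q5, q6}, add states in Sat(ready) with some successor in Z. Already a fixed point.
Sat(E[ready U EF (¬r ∧ ¬ready)]) = {q0, q1, q2, q4, q5, q6}
E[r U E[ready U EF (¬r ∧ ¬ready)]]: least fixpoint, start Z0 = Sat(E[ready U EF (¬r ∧ ¬ready)]) = {q0, q1, q2, q4, q5, q6}, add states in Sat(r) with some successor in Z. Already a fixed point.
Sat(E[r U E[ready U EF (¬r ∧ ¬ready)]]) = {q0, q1, q2, q4, q5, q6}
q6 ∈ Sat(E[r U E[ready U EF (¬r ∧ ¬ready)]]) = {q0, q1, q2, q4, q5, q6}, so the formula holds at q6.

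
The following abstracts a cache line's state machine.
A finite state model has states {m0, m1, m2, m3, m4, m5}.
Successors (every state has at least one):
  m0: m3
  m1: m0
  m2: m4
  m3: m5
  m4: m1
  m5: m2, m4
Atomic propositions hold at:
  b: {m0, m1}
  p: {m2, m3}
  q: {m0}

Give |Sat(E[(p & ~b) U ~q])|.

5

Sat(~b) = {m2, m3, m4, m5}
Sat(p & ~b) = {m2, m3}
Sat(~q) = {m1, m2, m3, m4, m5}
E[(p & ~b) U ~q]: least fixpoint, start Z0 = Sat(~q) = {m1, m2, m3, m4, m5}, add states in Sat(p & ~b) with some successor in Z. Already a fixed point.
Sat(E[(p & ~b) U ~q]) = {m1, m2, m3, m4, m5}
|Sat(E[(p & ~b) U ~q])| = |{m1, m2, m3, m4, m5}| = 5.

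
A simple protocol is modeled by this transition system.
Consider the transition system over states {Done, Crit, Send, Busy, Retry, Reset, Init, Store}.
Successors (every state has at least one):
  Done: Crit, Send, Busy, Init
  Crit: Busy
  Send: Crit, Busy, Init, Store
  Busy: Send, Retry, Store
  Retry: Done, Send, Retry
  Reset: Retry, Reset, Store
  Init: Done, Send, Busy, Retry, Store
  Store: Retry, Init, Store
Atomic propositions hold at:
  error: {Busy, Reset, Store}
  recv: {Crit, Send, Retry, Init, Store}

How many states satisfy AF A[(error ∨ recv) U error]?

4

Sat(error ∨ recv) = {Crit, Send, Busy, Retry, Reset, Init, Store}
A[(error ∨ recv) U error]: least fixpoint, start Z0 = Sat(error) = {Busy, Reset, Store}, add states in Sat(error ∨ recv) with every successor in Z. Z1 = {Crit, Busy, Reset, Store}; fixed.
Sat(A[(error ∨ recv) U error]) = {Crit, Busy, Reset, Store}
AF A[(error ∨ recv) U error]: least fixpoint, start Z0 = {Crit, Busy, Reset, Store}, add states with every successor in Z. Already a fixed point.
Sat(AF A[(error ∨ recv) U error]) = {Crit, Busy, Reset, Store}
|Sat(AF A[(error ∨ recv) U error])| = |{Crit, Busy, Reset, Store}| = 4.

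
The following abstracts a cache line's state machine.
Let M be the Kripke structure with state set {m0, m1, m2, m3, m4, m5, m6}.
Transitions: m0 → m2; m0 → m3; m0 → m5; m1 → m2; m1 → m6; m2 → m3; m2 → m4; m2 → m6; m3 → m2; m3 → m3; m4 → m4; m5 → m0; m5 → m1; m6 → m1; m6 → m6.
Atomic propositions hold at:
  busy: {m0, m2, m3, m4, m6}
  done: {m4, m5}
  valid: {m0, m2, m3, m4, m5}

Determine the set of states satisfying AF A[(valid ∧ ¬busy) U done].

{m4, m5}

Sat(¬busy) = {m1, m5}
Sat(valid ∧ ¬busy) = {m5}
A[(valid ∧ ¬busy) U done]: least fixpoint, start Z0 = Sat(done) = {m4, m5}, add states in Sat(valid ∧ ¬busy) with every successor in Z. Already a fixed point.
Sat(A[(valid ∧ ¬busy) U done]) = {m4, m5}
AF A[(valid ∧ ¬busy) U done]: least fixpoint, start Z0 = {m4, m5}, add states with every successor in Z. Already a fixed point.
Sat(AF A[(valid ∧ ¬busy) U done]) = {m4, m5}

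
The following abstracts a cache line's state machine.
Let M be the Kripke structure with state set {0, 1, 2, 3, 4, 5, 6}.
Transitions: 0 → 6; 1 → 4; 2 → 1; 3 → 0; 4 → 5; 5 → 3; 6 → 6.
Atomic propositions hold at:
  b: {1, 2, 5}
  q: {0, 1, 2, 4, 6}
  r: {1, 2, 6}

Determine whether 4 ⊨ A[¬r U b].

Yes

Sat(¬r) = {0, 3, 4, 5}
A[¬r U b]: least fixpoint, start Z0 = Sat(b) = {1, 2, 5}, add states in Sat(¬r) with every successor in Z. Z1 = {1, 2, 4, 5}; fixed.
Sat(A[¬r U b]) = {1, 2, 4, 5}
4 ∈ Sat(A[¬r U b]) = {1, 2, 4, 5}, so the formula holds at 4.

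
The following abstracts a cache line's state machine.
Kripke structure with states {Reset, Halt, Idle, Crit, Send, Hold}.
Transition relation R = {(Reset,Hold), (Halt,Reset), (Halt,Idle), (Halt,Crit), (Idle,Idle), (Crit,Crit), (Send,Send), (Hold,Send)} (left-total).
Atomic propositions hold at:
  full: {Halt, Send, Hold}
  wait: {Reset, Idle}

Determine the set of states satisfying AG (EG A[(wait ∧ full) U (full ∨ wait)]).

Sat(wait ∧ full) = ∅
Sat(full ∨ wait) = {Reset, Halt, Idle, Send, Hold}
A[(wait ∧ full) U (full ∨ wait)]: least fixpoint, start Z0 = Sat((full ∨ wait)) = {Reset, Halt, Idle, Send, Hold}, add states in Sat(wait ∧ full) with every successor in Z. Already a fixed point.
Sat(A[(wait ∧ full) U (full ∨ wait)]) = {Reset, Halt, Idle, Send, Hold}
EG A[(wait ∧ full) U (full ∨ wait)]: greatest fixpoint, start Z0 = {Reset, Halt, Idle, Send, Hold}, keep only states in Sat with some successor in Z. Already a fixed point.
Sat(EG A[(wait ∧ full) U (full ∨ wait)]) = {Reset, Halt, Idle, Send, Hold}
AG (EG A[(wait ∧ full) U (full ∨ wait)]): greatest fixpoint, start Z0 = {Reset, Halt, Idle, Send, Hold}, keep only states in Sat with every successor in Z. Z1 = {Reset, Idle, Send, Hold}; fixed.
Sat(AG (EG A[(wait ∧ full) U (full ∨ wait)])) = {Reset, Idle, Send, Hold}

{Reset, Idle, Send, Hold}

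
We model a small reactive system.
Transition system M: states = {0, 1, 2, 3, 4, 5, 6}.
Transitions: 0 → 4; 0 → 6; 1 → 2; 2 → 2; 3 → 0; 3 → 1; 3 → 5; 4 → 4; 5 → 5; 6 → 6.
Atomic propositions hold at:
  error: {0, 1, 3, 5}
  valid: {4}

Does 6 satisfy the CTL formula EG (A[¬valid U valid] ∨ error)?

No

Sat(¬valid) = {0, 1, 2, 3, 5, 6}
A[¬valid U valid]: least fixpoint, start Z0 = Sat(valid) = {4}, add states in Sat(¬valid) with every successor in Z. Already a fixed point.
Sat(A[¬valid U valid]) = {4}
Sat(A[¬valid U valid] ∨ error) = {0, 1, 3, 4, 5}
EG (A[¬valid U valid] ∨ error): greatest fixpoint, start Z0 = {0, 1, 3, 4, 5}, keep only states in Sat with some successor in Z. Z1 = {0, 3, 4, 5}; fixed.
Sat(EG (A[¬valid U valid] ∨ error)) = {0, 3, 4, 5}
6 ∉ Sat(EG (A[¬valid U valid] ∨ error)) = {0, 3, 4, 5}, so the formula does not hold at 6.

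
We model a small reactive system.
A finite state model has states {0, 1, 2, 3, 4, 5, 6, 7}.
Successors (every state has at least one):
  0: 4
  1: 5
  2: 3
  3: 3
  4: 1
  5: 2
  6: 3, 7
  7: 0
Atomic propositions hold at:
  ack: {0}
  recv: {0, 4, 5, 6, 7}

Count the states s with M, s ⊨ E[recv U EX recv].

5

Sat(EX recv) = {s : some successor in {0, 4, 5, 6, 7}} = {0, 1, 6, 7}
E[recv U EX recv]: least fixpoint, start Z0 = Sat(EX recv) = {0, 1, 6, 7}, add states in Sat(recv) with some successor in Z. Z1 = {0, 1, 4, 6, 7}; fixed.
Sat(E[recv U EX recv]) = {0, 1, 4, 6, 7}
|Sat(E[recv U EX recv])| = |{0, 1, 4, 6, 7}| = 5.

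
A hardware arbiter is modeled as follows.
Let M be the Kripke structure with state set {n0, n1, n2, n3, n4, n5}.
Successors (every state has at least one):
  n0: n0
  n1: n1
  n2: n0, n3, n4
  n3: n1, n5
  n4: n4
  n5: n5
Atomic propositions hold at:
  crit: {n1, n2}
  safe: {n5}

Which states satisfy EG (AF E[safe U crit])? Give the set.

E[safe U crit]: least fixpoint, start Z0 = Sat(crit) = {n1, n2}, add states in Sat(safe) with some successor in Z. Already a fixed point.
Sat(E[safe U crit]) = {n1, n2}
AF E[safe U crit]: least fixpoint, start Z0 = {n1, n2}, add states with every successor in Z. Already a fixed point.
Sat(AF E[safe U crit]) = {n1, n2}
EG (AF E[safe U crit]): greatest fixpoint, start Z0 = {n1, n2}, keep only states in Sat with some successor in Z. Z1 = {n1}; fixed.
Sat(EG (AF E[safe U crit])) = {n1}

{n1}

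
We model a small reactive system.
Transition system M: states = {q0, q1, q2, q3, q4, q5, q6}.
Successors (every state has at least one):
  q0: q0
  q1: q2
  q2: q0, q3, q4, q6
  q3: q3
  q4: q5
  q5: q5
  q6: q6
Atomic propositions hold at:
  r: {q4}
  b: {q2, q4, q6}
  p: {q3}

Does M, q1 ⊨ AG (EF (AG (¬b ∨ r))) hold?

No

Sat(¬b) = {q0, q1, q3, q5}
Sat(¬b ∨ r) = {q0, q1, q3, q4, q5}
AG (¬b ∨ r): greatest fixpoint, start Z0 = {q0, q1, q3, q4, q5}, keep only states in Sat with every successor in Z. Z1 = {q0, q3, q4, q5}; fixed.
Sat(AG (¬b ∨ r)) = {q0, q3, q4, q5}
EF (AG (¬b ∨ r)): least fixpoint, start Z0 = {q0, q3, q4, q5}, add states with some successor in Z. Z1 = {q0, q2, q3, q4, q5}; Z2 = {q0, q1, q2, q3, q4, q5}; fixed.
Sat(EF (AG (¬b ∨ r))) = {q0, q1, q2, q3, q4, q5}
AG (EF (AG (¬b ∨ r))): greatest fixpoint, start Z0 = {q0, q1, q2, q3, q4, q5}, keep only states in Sat with every successor in Z. Z1 = {q0, q1, q3, q4, q5}; Z2 = {q0, q3, q4, q5}; fixed.
Sat(AG (EF (AG (¬b ∨ r)))) = {q0, q3, q4, q5}
q1 ∉ Sat(AG (EF (AG (¬b ∨ r)))) = {q0, q3, q4, q5}, so the formula does not hold at q1.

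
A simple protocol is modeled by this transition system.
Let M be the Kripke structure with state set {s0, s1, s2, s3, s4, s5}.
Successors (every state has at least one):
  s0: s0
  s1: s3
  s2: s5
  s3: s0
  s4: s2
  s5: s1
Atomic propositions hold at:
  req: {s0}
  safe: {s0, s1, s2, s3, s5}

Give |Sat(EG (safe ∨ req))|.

5

Sat(safe ∨ req) = {s0, s1, s2, s3, s5}
EG (safe ∨ req): greatest fixpoint, start Z0 = {s0, s1, s2, s3, s5}, keep only states in Sat with some successor in Z. Already a fixed point.
Sat(EG (safe ∨ req)) = {s0, s1, s2, s3, s5}
|Sat(EG (safe ∨ req))| = |{s0, s1, s2, s3, s5}| = 5.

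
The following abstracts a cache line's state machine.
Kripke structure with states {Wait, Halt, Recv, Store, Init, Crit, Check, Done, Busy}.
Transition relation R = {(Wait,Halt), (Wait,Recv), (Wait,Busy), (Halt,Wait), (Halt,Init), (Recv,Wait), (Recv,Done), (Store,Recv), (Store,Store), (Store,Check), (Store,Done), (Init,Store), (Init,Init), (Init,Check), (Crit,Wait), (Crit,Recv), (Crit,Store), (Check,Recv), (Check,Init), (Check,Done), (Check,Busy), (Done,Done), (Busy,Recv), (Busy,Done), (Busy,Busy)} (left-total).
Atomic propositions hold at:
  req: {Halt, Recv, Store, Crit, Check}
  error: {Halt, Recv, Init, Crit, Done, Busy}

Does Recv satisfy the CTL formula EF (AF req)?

AF req: least fixpoint, start Z0 = {Halt, Recv, Store, Crit, Check}, add states with every successor in Z. Already a fixed point.
Sat(AF req) = {Halt, Recv, Store, Crit, Check}
EF (AF req): least fixpoint, start Z0 = {Halt, Recv, Store, Crit, Check}, add states with some successor in Z. Z1 = {Wait, Halt, Recv, Store, Init, Crit, Check, Busy}; fixed.
Sat(EF (AF req)) = {Wait, Halt, Recv, Store, Init, Crit, Check, Busy}
Recv ∈ Sat(EF (AF req)) = {Wait, Halt, Recv, Store, Init, Crit, Check, Busy}, so the formula holds at Recv.

Yes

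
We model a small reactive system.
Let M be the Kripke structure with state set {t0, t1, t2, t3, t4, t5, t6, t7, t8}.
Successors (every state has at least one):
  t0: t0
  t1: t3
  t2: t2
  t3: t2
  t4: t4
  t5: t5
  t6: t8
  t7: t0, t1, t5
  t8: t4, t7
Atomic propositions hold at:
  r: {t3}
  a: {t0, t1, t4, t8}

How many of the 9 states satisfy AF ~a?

Sat(~a) = {t2, t3, t5, t6, t7}
AF ~a: least fixpoint, start Z0 = {t2, t3, t5, t6, t7}, add states with every successor in Z. Z1 = {t1, t2, t3, t5, t6, t7}; fixed.
Sat(AF ~a) = {t1, t2, t3, t5, t6, t7}
|Sat(AF ~a)| = |{t1, t2, t3, t5, t6, t7}| = 6.

6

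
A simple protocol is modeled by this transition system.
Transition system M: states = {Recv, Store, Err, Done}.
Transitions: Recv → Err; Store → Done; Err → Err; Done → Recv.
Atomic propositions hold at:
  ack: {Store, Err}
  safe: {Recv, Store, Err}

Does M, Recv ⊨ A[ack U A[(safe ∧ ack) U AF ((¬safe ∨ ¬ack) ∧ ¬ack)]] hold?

Sat(safe ∧ ack) = {Store, Err}
Sat(¬safe) = {Done}
Sat(¬ack) = {Recv, Done}
Sat(¬safe ∨ ¬ack) = {Recv, Done}
Sat((¬safe ∨ ¬ack) ∧ ¬ack) = {Recv, Done}
AF ((¬safe ∨ ¬ack) ∧ ¬ack): least fixpoint, start Z0 = {Recv, Done}, add states with every successor in Z. Z1 = {Recv, Store, Done}; fixed.
Sat(AF ((¬safe ∨ ¬ack) ∧ ¬ack)) = {Recv, Store, Done}
A[(safe ∧ ack) U AF ((¬safe ∨ ¬ack) ∧ ¬ack)]: least fixpoint, start Z0 = Sat(AF ((¬safe ∨ ¬ack) ∧ ¬ack)) = {Recv, Store, Done}, add states in Sat(safe ∧ ack) with every successor in Z. Already a fixed point.
Sat(A[(safe ∧ ack) U AF ((¬safe ∨ ¬ack) ∧ ¬ack)]) = {Recv, Store, Done}
A[ack U A[(safe ∧ ack) U AF ((¬safe ∨ ¬ack) ∧ ¬ack)]]: least fixpoint, start Z0 = Sat(A[(safe ∧ ack) U AF ((¬safe ∨ ¬ack) ∧ ¬ack)]) = {Recv, Store, Done}, add states in Sat(ack) with every successor in Z. Already a fixed point.
Sat(A[ack U A[(safe ∧ ack) U AF ((¬safe ∨ ¬ack) ∧ ¬ack)]]) = {Recv, Store, Done}
Recv ∈ Sat(A[ack U A[(safe ∧ ack) U AF ((¬safe ∨ ¬ack) ∧ ¬ack)]]) = {Recv, Store, Done}, so the formula holds at Recv.

Yes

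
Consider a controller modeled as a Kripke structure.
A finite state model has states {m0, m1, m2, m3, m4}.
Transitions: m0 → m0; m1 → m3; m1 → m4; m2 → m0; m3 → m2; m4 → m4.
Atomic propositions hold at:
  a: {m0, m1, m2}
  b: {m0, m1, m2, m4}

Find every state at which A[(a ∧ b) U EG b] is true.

Sat(a ∧ b) = {m0, m1, m2}
EG b: greatest fixpoint, start Z0 = {m0, m1, m2, m4}, keep only states in Sat with some successor in Z. Already a fixed point.
Sat(EG b) = {m0, m1, m2, m4}
A[(a ∧ b) U EG b]: least fixpoint, start Z0 = Sat(EG b) = {m0, m1, m2, m4}, add states in Sat(a ∧ b) with every successor in Z. Already a fixed point.
Sat(A[(a ∧ b) U EG b]) = {m0, m1, m2, m4}

{m0, m1, m2, m4}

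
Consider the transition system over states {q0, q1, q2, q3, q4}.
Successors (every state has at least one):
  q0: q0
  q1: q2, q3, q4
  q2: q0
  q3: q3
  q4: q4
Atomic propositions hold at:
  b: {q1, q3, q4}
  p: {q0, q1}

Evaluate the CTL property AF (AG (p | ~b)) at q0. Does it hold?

Sat(~b) = {q0, q2}
Sat(p | ~b) = {q0, q1, q2}
AG (p | ~b): greatest fixpoint, start Z0 = {q0, q1, q2}, keep only states in Sat with every successor in Z. Z1 = {q0, q2}; fixed.
Sat(AG (p | ~b)) = {q0, q2}
AF (AG (p | ~b)): least fixpoint, start Z0 = {q0, q2}, add states with every successor in Z. Already a fixed point.
Sat(AF (AG (p | ~b))) = {q0, q2}
q0 ∈ Sat(AF (AG (p | ~b))) = {q0, q2}, so the formula holds at q0.

Yes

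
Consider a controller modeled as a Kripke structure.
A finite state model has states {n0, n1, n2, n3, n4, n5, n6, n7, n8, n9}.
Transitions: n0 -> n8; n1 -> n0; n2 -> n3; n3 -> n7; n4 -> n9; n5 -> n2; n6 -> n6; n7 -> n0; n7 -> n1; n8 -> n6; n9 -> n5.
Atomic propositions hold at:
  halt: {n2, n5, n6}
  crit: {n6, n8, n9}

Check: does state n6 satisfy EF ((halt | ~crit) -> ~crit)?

No

Sat(~crit) = {n0, n1, n2, n3, n4, n5, n7}
Sat(halt | ~crit) = {n0, n1, n2, n3, n4, n5, n6, n7}
Sat((halt | ~crit) -> ~crit) = {n0, n1, n2, n3, n4, n5, n7, n8, n9}
EF ((halt | ~crit) -> ~crit): least fixpoint, start Z0 = {n0, n1, n2, n3, n4, n5, n7, n8, n9}, add states with some successor in Z. Already a fixed point.
Sat(EF ((halt | ~crit) -> ~crit)) = {n0, n1, n2, n3, n4, n5, n7, n8, n9}
n6 ∉ Sat(EF ((halt | ~crit) -> ~crit)) = {n0, n1, n2, n3, n4, n5, n7, n8, n9}, so the formula does not hold at n6.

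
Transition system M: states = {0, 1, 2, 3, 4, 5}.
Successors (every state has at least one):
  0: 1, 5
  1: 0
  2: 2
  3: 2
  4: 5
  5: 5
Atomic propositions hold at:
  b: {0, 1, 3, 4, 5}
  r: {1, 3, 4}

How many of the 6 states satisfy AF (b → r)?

Sat(b → r) = {1, 2, 3, 4}
AF (b → r): least fixpoint, start Z0 = {1, 2, 3, 4}, add states with every successor in Z. Already a fixed point.
Sat(AF (b → r)) = {1, 2, 3, 4}
|Sat(AF (b → r))| = |{1, 2, 3, 4}| = 4.

4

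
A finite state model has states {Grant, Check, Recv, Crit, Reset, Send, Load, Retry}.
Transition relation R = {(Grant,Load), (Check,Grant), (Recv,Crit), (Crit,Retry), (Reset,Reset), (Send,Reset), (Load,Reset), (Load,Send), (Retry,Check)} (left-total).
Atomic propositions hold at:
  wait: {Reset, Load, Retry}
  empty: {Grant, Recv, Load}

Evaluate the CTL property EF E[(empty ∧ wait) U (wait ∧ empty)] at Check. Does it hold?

Sat(empty ∧ wait) = {Load}
Sat(wait ∧ empty) = {Load}
E[(empty ∧ wait) U (wait ∧ empty)]: least fixpoint, start Z0 = Sat((wait ∧ empty)) = {Load}, add states in Sat(empty ∧ wait) with some successor in Z. Already a fixed point.
Sat(E[(empty ∧ wait) U (wait ∧ empty)]) = {Load}
EF E[(empty ∧ wait) U (wait ∧ empty)]: least fixpoint, start Z0 = {Load}, add states with some successor in Z. Z1 = {Grant, Load}; Z2 = {Grant, Check, Load}; Z3 = {Grant, Check, Load, Retry}; Z4 = {Grant, Check, Crit, Load, Retry}; Z5 = {Grant, Check, Recv, Crit, Load, Retry}; fixed.
Sat(EF E[(empty ∧ wait) U (wait ∧ empty)]) = {Grant, Check, Recv, Crit, Load, Retry}
Check ∈ Sat(EF E[(empty ∧ wait) U (wait ∧ empty)]) = {Grant, Check, Recv, Crit, Load, Retry}, so the formula holds at Check.

Yes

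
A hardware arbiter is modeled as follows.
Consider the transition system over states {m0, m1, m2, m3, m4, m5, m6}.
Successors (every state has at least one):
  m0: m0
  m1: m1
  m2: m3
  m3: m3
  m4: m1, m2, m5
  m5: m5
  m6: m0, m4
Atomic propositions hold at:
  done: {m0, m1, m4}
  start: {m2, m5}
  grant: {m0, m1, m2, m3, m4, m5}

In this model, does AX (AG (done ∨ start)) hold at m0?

Sat(done ∨ start) = {m0, m1, m2, m4, m5}
AG (done ∨ start): greatest fixpoint, start Z0 = {m0, m1, m2, m4, m5}, keep only states in Sat with every successor in Z. Z1 = {m0, m1, m4, m5}; Z2 = {m0, m1, m5}; fixed.
Sat(AG (done ∨ start)) = {m0, m1, m5}
Sat(AX (AG (done ∨ start))) = {s : every successor in {m0, m1, m5}} = {m0, m1, m5}
m0 ∈ Sat(AX (AG (done ∨ start))) = {m0, m1, m5}, so the formula holds at m0.

Yes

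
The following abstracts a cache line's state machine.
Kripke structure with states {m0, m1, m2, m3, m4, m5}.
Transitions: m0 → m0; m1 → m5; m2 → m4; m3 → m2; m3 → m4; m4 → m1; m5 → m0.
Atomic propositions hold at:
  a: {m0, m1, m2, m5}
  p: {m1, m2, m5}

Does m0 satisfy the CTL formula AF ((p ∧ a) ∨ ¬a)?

Sat(p ∧ a) = {m1, m2, m5}
Sat(¬a) = {m3, m4}
Sat((p ∧ a) ∨ ¬a) = {m1, m2, m3, m4, m5}
AF ((p ∧ a) ∨ ¬a): least fixpoint, start Z0 = {m1, m2, m3, m4, m5}, add states with every successor in Z. Already a fixed point.
Sat(AF ((p ∧ a) ∨ ¬a)) = {m1, m2, m3, m4, m5}
m0 ∉ Sat(AF ((p ∧ a) ∨ ¬a)) = {m1, m2, m3, m4, m5}, so the formula does not hold at m0.

No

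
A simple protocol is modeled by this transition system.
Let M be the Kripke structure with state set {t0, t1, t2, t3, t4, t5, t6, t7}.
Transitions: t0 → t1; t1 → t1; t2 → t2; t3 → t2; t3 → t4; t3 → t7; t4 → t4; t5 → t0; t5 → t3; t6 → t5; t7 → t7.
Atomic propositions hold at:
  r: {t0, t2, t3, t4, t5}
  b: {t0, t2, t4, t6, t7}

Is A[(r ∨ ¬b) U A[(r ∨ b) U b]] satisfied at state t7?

Sat(¬b) = {t1, t3, t5}
Sat(r ∨ ¬b) = {t0, t1, t2, t3, t4, t5}
Sat(r ∨ b) = {t0, t2, t3, t4, t5, t6, t7}
A[(r ∨ b) U b]: least fixpoint, start Z0 = Sat(b) = {t0, t2, t4, t6, t7}, add states in Sat(r ∨ b) with every successor in Z. Z1 = {t0, t2, t3, t4, t6, t7}; Z2 = {t0, t2, t3, t4, t5, t6, t7}; fixed.
Sat(A[(r ∨ b) U b]) = {t0, t2, t3, t4, t5, t6, t7}
A[(r ∨ ¬b) U A[(r ∨ b) U b]]: least fixpoint, start Z0 = Sat(A[(r ∨ b) U b]) = {t0, t2, t3, t4, t5, t6, t7}, add states in Sat(r ∨ ¬b) with every successor in Z. Already a fixed point.
Sat(A[(r ∨ ¬b) U A[(r ∨ b) U b]]) = {t0, t2, t3, t4, t5, t6, t7}
t7 ∈ Sat(A[(r ∨ ¬b) U A[(r ∨ b) U b]]) = {t0, t2, t3, t4, t5, t6, t7}, so the formula holds at t7.

Yes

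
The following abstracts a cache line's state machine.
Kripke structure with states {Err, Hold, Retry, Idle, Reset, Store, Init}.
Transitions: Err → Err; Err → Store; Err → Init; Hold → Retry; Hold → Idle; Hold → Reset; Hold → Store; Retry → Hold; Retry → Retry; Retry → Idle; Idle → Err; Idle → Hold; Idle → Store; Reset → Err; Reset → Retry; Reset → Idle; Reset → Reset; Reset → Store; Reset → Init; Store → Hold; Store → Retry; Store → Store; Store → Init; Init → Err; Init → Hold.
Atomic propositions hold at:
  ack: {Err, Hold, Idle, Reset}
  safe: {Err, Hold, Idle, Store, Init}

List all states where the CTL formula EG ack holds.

{Err, Hold, Idle, Reset}

EG ack: greatest fixpoint, start Z0 = {Err, Hold, Idle, Reset}, keep only states in Sat with some successor in Z. Already a fixed point.
Sat(EG ack) = {Err, Hold, Idle, Reset}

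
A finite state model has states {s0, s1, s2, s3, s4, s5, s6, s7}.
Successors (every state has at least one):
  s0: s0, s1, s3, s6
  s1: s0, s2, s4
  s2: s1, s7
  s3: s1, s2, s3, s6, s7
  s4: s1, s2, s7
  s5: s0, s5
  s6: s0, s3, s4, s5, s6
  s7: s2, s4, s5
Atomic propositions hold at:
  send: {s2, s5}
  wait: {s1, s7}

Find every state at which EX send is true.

Sat(EX send) = {s : some successor in {s2, s5}} = {s1, s3, s4, s5, s6, s7}

{s1, s3, s4, s5, s6, s7}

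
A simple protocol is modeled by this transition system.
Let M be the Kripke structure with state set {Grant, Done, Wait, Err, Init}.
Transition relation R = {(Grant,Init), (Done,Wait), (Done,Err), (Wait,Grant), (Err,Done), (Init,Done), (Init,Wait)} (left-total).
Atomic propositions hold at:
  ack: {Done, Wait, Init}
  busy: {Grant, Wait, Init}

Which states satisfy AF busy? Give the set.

AF busy: least fixpoint, start Z0 = {Grant, Wait, Init}, add states with every successor in Z. Already a fixed point.
Sat(AF busy) = {Grant, Wait, Init}

{Grant, Wait, Init}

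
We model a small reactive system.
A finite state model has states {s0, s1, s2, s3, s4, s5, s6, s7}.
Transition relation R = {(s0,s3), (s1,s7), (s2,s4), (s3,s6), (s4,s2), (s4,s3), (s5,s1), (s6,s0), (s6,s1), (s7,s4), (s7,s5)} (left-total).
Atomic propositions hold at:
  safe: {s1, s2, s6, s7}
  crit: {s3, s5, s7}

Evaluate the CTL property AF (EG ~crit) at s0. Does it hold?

Sat(~crit) = {s0, s1, s2, s4, s6}
EG ~crit: greatest fixpoint, start Z0 = {s0, s1, s2, s4, s6}, keep only states in Sat with some successor in Z. Z1 = {s2, s4, s6}; Z2 = {s2, s4}; fixed.
Sat(EG ~crit) = {s2, s4}
AF (EG ~crit): least fixpoint, start Z0 = {s2, s4}, add states with every successor in Z. Already a fixed point.
Sat(AF (EG ~crit)) = {s2, s4}
s0 ∉ Sat(AF (EG ~crit)) = {s2, s4}, so the formula does not hold at s0.

No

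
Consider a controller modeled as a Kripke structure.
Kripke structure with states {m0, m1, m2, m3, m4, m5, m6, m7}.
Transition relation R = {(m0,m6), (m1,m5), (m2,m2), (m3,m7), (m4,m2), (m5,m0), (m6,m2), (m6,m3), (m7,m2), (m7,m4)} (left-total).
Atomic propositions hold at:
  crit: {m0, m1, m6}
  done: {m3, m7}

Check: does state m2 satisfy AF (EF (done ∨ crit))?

Sat(done ∨ crit) = {m0, m1, m3, m6, m7}
EF (done ∨ crit): least fixpoint, start Z0 = {m0, m1, m3, m6, m7}, add states with some successor in Z. Z1 = {m0, m1, m3, m5, m6, m7}; fixed.
Sat(EF (done ∨ crit)) = {m0, m1, m3, m5, m6, m7}
AF (EF (done ∨ crit)): least fixpoint, start Z0 = {m0, m1, m3, m5, m6, m7}, add states with every successor in Z. Already a fixed point.
Sat(AF (EF (done ∨ crit))) = {m0, m1, m3, m5, m6, m7}
m2 ∉ Sat(AF (EF (done ∨ crit))) = {m0, m1, m3, m5, m6, m7}, so the formula does not hold at m2.

No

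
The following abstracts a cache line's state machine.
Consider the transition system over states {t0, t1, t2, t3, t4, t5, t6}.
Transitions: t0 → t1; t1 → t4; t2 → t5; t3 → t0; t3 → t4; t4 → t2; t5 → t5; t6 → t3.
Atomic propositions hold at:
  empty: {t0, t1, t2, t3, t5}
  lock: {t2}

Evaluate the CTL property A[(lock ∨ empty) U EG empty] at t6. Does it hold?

Sat(lock ∨ empty) = {t0, t1, t2, t3, t5}
EG empty: greatest fixpoint, start Z0 = {t0, t1, t2, t3, t5}, keep only states in Sat with some successor in Z. Z1 = {t0, t2, t3, t5}; Z2 = {t2, t3, t5}; Z3 = {t2, t5}; fixed.
Sat(EG empty) = {t2, t5}
A[(lock ∨ empty) U EG empty]: least fixpoint, start Z0 = Sat(EG empty) = {t2, t5}, add states in Sat(lock ∨ empty) with every successor in Z. Already a fixed point.
Sat(A[(lock ∨ empty) U EG empty]) = {t2, t5}
t6 ∉ Sat(A[(lock ∨ empty) U EG empty]) = {t2, t5}, so the formula does not hold at t6.

No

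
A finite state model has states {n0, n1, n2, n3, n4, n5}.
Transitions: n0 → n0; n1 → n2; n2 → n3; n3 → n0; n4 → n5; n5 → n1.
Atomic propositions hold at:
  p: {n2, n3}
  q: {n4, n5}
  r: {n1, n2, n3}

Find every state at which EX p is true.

Sat(EX p) = {s : some successor in {n2, n3}} = {n1, n2}

{n1, n2}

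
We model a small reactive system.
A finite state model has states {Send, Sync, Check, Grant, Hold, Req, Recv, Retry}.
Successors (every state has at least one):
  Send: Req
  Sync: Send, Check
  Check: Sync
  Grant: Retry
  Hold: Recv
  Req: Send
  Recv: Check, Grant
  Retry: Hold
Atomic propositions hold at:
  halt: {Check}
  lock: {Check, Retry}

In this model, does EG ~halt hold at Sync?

Yes

Sat(~halt) = {Send, Sync, Grant, Hold, Req, Recv, Retry}
EG ~halt: greatest fixpoint, start Z0 = {Send, Sync, Grant, Hold, Req, Recv, Retry}, keep only states in Sat with some successor in Z. Already a fixed point.
Sat(EG ~halt) = {Send, Sync, Grant, Hold, Req, Recv, Retry}
Sync ∈ Sat(EG ~halt) = {Send, Sync, Grant, Hold, Req, Recv, Retry}, so the formula holds at Sync.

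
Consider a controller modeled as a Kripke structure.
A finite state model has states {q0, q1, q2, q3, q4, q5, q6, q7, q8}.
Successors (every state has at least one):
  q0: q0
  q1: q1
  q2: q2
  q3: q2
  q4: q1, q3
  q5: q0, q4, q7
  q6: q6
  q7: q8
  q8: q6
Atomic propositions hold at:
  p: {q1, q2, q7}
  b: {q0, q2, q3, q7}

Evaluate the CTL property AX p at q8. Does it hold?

Sat(AX p) = {s : every successor in {q1, q2, q7}} = {q1, q2, q3}
q8 ∉ Sat(AX p) = {q1, q2, q3}, so the formula does not hold at q8.

No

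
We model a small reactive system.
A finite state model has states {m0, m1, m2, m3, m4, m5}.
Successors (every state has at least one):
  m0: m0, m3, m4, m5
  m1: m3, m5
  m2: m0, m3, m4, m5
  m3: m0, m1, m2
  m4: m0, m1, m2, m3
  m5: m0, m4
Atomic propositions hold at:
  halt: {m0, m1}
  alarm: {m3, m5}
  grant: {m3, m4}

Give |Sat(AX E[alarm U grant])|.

E[alarm U grant]: least fixpoint, start Z0 = Sat(grant) = {m3, m4}, add states in Sat(alarm) with some successor in Z. Z1 = {m3, m4, m5}; fixed.
Sat(E[alarm U grant]) = {m3, m4, m5}
Sat(AX E[alarm U grant]) = {s : every successor in {m3, m4, m5}} = {m1}
|Sat(AX E[alarm U grant])| = |{m1}| = 1.

1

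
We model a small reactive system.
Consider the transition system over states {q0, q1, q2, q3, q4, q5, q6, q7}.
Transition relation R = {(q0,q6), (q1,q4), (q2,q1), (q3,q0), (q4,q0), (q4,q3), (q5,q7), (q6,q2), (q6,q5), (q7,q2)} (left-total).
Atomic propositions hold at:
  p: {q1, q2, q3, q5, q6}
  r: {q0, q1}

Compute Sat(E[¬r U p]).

{q1, q2, q3, q4, q5, q6, q7}

Sat(¬r) = {q2, q3, q4, q5, q6, q7}
E[¬r U p]: least fixpoint, start Z0 = Sat(p) = {q1, q2, q3, q5, q6}, add states in Sat(¬r) with some successor in Z. Z1 = {q1, q2, q3, q4, q5, q6, q7}; fixed.
Sat(E[¬r U p]) = {q1, q2, q3, q4, q5, q6, q7}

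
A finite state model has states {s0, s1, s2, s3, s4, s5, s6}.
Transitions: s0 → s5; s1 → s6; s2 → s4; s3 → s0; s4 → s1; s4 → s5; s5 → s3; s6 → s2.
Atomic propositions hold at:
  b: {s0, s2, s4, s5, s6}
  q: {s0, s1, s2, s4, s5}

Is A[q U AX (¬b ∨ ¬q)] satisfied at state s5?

Yes

Sat(¬b) = {s1, s3}
Sat(¬q) = {s3, s6}
Sat(¬b ∨ ¬q) = {s1, s3, s6}
Sat(AX (¬b ∨ ¬q)) = {s : every successor in {s1, s3, s6}} = {s1, s5}
A[q U AX (¬b ∨ ¬q)]: least fixpoint, start Z0 = Sat(AX (¬b ∨ ¬q)) = {s1, s5}, add states in Sat(q) with every successor in Z. Z1 = {s0, s1, s4, s5}; Z2 = {s0, s1, s2, s4, s5}; fixed.
Sat(A[q U AX (¬b ∨ ¬q)]) = {s0, s1, s2, s4, s5}
s5 ∈ Sat(A[q U AX (¬b ∨ ¬q)]) = {s0, s1, s2, s4, s5}, so the formula holds at s5.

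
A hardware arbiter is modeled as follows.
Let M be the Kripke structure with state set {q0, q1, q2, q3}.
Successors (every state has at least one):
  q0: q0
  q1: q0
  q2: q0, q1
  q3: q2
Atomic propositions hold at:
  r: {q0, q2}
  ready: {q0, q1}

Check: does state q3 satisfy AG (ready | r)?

No

Sat(ready | r) = {q0, q1, q2}
AG (ready | r): greatest fixpoint, start Z0 = {q0, q1, q2}, keep only states in Sat with every successor in Z. Already a fixed point.
Sat(AG (ready | r)) = {q0, q1, q2}
q3 ∉ Sat(AG (ready | r)) = {q0, q1, q2}, so the formula does not hold at q3.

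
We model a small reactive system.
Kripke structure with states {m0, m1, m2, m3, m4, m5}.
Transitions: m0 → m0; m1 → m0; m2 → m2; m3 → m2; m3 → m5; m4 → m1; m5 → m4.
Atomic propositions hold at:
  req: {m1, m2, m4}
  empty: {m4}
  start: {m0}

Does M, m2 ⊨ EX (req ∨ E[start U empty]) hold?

Yes

E[start U empty]: least fixpoint, start Z0 = Sat(empty) = {m4}, add states in Sat(start) with some successor in Z. Already a fixed point.
Sat(E[start U empty]) = {m4}
Sat(req ∨ E[start U empty]) = {m1, m2, m4}
Sat(EX (req ∨ E[start U empty])) = {s : some successor in {m1, m2, m4}} = {m2, m3, m4, m5}
m2 ∈ Sat(EX (req ∨ E[start U empty])) = {m2, m3, m4, m5}, so the formula holds at m2.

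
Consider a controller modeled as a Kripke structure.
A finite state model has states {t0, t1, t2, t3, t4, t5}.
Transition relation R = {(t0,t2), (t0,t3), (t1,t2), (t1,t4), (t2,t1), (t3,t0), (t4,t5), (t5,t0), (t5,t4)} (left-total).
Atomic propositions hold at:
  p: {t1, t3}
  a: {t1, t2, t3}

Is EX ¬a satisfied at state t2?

No

Sat(¬a) = {t0, t4, t5}
Sat(EX ¬a) = {s : some successor in {t0, t4, t5}} = {t1, t3, t4, t5}
t2 ∉ Sat(EX ¬a) = {t1, t3, t4, t5}, so the formula does not hold at t2.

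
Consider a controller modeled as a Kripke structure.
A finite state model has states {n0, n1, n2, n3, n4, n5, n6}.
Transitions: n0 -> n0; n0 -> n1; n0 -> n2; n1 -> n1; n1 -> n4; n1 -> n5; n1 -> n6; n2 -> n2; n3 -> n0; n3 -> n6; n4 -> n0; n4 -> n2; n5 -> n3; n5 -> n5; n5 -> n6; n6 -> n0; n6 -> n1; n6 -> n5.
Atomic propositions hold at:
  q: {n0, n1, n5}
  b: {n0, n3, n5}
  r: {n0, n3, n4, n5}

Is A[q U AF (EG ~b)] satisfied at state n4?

Yes

Sat(~b) = {n1, n2, n4, n6}
EG ~b: greatest fixpoint, start Z0 = {n1, n2, n4, n6}, keep only states in Sat with some successor in Z. Already a fixed point.
Sat(EG ~b) = {n1, n2, n4, n6}
AF (EG ~b): least fixpoint, start Z0 = {n1, n2, n4, n6}, add states with every successor in Z. Already a fixed point.
Sat(AF (EG ~b)) = {n1, n2, n4, n6}
A[q U AF (EG ~b)]: least fixpoint, start Z0 = Sat(AF (EG ~b)) = {n1, n2, n4, n6}, add states in Sat(q) with every successor in Z. Already a fixed point.
Sat(A[q U AF (EG ~b)]) = {n1, n2, n4, n6}
n4 ∈ Sat(A[q U AF (EG ~b)]) = {n1, n2, n4, n6}, so the formula holds at n4.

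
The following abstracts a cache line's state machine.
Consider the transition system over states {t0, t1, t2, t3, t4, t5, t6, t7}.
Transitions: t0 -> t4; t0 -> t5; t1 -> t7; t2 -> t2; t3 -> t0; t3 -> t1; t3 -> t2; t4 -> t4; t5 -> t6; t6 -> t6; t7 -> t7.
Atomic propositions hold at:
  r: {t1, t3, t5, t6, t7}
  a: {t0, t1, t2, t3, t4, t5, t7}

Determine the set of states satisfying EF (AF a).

{t0, t1, t2, t3, t4, t5, t7}

AF a: least fixpoint, start Z0 = {t0, t1, t2, t3, t4, t5, t7}, add states with every successor in Z. Already a fixed point.
Sat(AF a) = {t0, t1, t2, t3, t4, t5, t7}
EF (AF a): least fixpoint, start Z0 = {t0, t1, t2, t3, t4, t5, t7}, add states with some successor in Z. Already a fixed point.
Sat(EF (AF a)) = {t0, t1, t2, t3, t4, t5, t7}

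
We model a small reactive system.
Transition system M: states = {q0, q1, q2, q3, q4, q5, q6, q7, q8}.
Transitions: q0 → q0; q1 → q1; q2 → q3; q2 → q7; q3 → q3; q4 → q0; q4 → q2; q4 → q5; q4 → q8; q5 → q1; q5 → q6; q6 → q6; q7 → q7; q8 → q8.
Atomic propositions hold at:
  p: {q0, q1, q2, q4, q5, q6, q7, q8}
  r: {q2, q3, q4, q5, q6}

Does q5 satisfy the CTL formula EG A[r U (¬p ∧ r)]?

Sat(¬p) = {q3}
Sat(¬p ∧ r) = {q3}
A[r U (¬p ∧ r)]: least fixpoint, start Z0 = Sat((¬p ∧ r)) = {q3}, add states in Sat(r) with every successor in Z. Already a fixed point.
Sat(A[r U (¬p ∧ r)]) = {q3}
EG A[r U (¬p ∧ r)]: greatest fixpoint, start Z0 = {q3}, keep only states in Sat with some successor in Z. Already a fixed point.
Sat(EG A[r U (¬p ∧ r)]) = {q3}
q5 ∉ Sat(EG A[r U (¬p ∧ r)]) = {q3}, so the formula does not hold at q5.

No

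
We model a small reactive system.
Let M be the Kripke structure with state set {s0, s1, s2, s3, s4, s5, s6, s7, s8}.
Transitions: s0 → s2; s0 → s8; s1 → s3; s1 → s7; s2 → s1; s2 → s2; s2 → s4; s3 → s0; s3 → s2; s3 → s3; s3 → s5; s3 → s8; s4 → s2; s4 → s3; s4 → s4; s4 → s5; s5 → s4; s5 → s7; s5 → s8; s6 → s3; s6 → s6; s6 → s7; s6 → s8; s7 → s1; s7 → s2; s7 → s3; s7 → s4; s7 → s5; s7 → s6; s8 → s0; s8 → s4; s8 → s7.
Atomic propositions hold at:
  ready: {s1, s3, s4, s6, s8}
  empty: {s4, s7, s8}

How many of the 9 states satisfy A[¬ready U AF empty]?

Sat(¬ready) = {s0, s2, s5, s7}
AF empty: least fixpoint, start Z0 = {s4, s7, s8}, add states with every successor in Z. Z1 = {s4, s5, s7, s8}; fixed.
Sat(AF empty) = {s4, s5, s7, s8}
A[¬ready U AF empty]: least fixpoint, start Z0 = Sat(AF empty) = {s4, s5, s7, s8}, add states in Sat(¬ready) with every successor in Z. Already a fixed point.
Sat(A[¬ready U AF empty]) = {s4, s5, s7, s8}
|Sat(A[¬ready U AF empty])| = |{s4, s5, s7, s8}| = 4.

4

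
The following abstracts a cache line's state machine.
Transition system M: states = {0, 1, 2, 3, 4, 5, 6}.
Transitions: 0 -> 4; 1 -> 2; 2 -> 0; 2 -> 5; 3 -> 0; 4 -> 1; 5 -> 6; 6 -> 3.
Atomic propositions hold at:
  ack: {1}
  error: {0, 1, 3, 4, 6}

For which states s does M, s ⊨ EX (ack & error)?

Sat(ack & error) = {1}
Sat(EX (ack & error)) = {s : some successor in {1}} = {4}

{4}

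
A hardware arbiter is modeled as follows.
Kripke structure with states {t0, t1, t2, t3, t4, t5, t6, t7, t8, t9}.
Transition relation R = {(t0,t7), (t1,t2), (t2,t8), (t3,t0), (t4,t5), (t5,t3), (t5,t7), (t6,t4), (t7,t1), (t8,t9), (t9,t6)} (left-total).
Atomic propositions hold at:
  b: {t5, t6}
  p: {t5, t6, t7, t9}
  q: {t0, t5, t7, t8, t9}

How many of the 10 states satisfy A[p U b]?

3

A[p U b]: least fixpoint, start Z0 = Sat(b) = {t5, t6}, add states in Sat(p) with every successor in Z. Z1 = {t5, t6, t9}; fixed.
Sat(A[p U b]) = {t5, t6, t9}
|Sat(A[p U b])| = |{t5, t6, t9}| = 3.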